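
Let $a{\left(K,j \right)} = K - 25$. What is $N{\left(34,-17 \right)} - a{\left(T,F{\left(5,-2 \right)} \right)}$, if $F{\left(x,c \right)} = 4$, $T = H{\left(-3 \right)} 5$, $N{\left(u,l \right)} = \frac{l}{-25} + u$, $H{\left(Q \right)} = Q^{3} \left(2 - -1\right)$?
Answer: $\frac{11617}{25} \approx 464.68$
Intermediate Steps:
$H{\left(Q \right)} = 3 Q^{3}$ ($H{\left(Q \right)} = Q^{3} \left(2 + 1\right) = Q^{3} \cdot 3 = 3 Q^{3}$)
$N{\left(u,l \right)} = u - \frac{l}{25}$ ($N{\left(u,l \right)} = l \left(- \frac{1}{25}\right) + u = - \frac{l}{25} + u = u - \frac{l}{25}$)
$T = -405$ ($T = 3 \left(-3\right)^{3} \cdot 5 = 3 \left(-27\right) 5 = \left(-81\right) 5 = -405$)
$a{\left(K,j \right)} = -25 + K$
$N{\left(34,-17 \right)} - a{\left(T,F{\left(5,-2 \right)} \right)} = \left(34 - - \frac{17}{25}\right) - \left(-25 - 405\right) = \left(34 + \frac{17}{25}\right) - -430 = \frac{867}{25} + 430 = \frac{11617}{25}$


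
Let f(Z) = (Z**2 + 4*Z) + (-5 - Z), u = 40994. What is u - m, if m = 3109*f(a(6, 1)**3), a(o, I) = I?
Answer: 44103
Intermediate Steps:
f(Z) = -5 + Z**2 + 3*Z
m = -3109 (m = 3109*(-5 + (1**3)**2 + 3*1**3) = 3109*(-5 + 1**2 + 3*1) = 3109*(-5 + 1 + 3) = 3109*(-1) = -3109)
u - m = 40994 - 1*(-3109) = 40994 + 3109 = 44103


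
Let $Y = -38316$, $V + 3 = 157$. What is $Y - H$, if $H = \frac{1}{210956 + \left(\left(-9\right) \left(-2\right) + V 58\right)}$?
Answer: $- \frac{8425918297}{219906} \approx -38316.0$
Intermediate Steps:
$V = 154$ ($V = -3 + 157 = 154$)
$H = \frac{1}{219906}$ ($H = \frac{1}{210956 + \left(\left(-9\right) \left(-2\right) + 154 \cdot 58\right)} = \frac{1}{210956 + \left(18 + 8932\right)} = \frac{1}{210956 + 8950} = \frac{1}{219906} \approx 4.5474 \cdot 10^{-6}$)
$Y - H = -38316 - \frac{1}{219906} = - \frac{8425918297}{219906}$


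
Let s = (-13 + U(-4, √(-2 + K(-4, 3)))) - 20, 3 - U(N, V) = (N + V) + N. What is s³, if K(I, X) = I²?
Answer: -(22 + √14)³ ≈ -17057.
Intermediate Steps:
U(N, V) = 3 - V - 2*N (U(N, V) = 3 - ((N + V) + N) = 3 - (V + 2*N) = 3 + (-V - 2*N) = 3 - V - 2*N)
s = -22 - √14 (s = (-13 + (3 - √(-2 + (-4)²) - 2*(-4))) - 20 = (-13 + (3 - √(-2 + 16) + 8)) - 20 = (-13 + (3 - √14 + 8)) - 20 = (-13 + (11 - √14)) - 20 = (-2 - √14) - 20 = -22 - √14 ≈ -25.742)
s³ = (-22 - √14)³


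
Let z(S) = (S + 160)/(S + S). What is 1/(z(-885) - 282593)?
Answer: -354/100037777 ≈ -3.5387e-6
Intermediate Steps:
z(S) = (160 + S)/(2*S) (z(S) = (160 + S)/((2*S)) = (160 + S)*(1/(2*S)) = (160 + S)/(2*S))
1/(z(-885) - 282593) = 1/((½)*(160 - 885)/(-885) - 282593) = 1/((½)*(-1/885)*(-725) - 282593) = 1/(145/354 - 282593) = 1/(-100037777/354) = -354/100037777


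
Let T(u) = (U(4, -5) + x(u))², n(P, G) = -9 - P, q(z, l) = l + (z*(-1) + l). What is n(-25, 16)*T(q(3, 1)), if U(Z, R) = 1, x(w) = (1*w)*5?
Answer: 256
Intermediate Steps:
x(w) = 5*w (x(w) = w*5 = 5*w)
q(z, l) = -z + 2*l (q(z, l) = l + (-z + l) = l + (l - z) = -z + 2*l)
T(u) = (1 + 5*u)²
n(-25, 16)*T(q(3, 1)) = (-9 - 1*(-25))*(1 + 5*(-1*3 + 2*1))² = (-9 + 25)*(1 + 5*(-3 + 2))² = 16*(1 + 5*(-1))² = 16*(1 - 5)² = 16*(-4)² = 16*16 = 256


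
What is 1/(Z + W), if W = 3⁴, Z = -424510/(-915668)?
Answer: 457834/37296809 ≈ 0.012275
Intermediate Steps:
Z = 212255/457834 (Z = -424510*(-1/915668) = 212255/457834 ≈ 0.46361)
W = 81
1/(Z + W) = 1/(212255/457834 + 81) = 1/(37296809/457834) = 457834/37296809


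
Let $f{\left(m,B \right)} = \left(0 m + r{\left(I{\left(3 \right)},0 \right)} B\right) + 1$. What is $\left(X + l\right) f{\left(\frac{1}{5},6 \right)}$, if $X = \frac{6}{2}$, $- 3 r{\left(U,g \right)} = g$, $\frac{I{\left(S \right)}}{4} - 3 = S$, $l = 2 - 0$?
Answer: $5$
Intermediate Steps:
$l = 2$ ($l = 2 + 0 = 2$)
$I{\left(S \right)} = 12 + 4 S$
$r{\left(U,g \right)} = - \frac{g}{3}$
$X = 3$ ($X = 6 \cdot \frac{1}{2} = 3$)
$f{\left(m,B \right)} = 1$ ($f{\left(m,B \right)} = \left(0 m + \left(- \frac{1}{3}\right) 0 B\right) + 1 = \left(0 + 0 B\right) + 1 = \left(0 + 0\right) + 1 = 0 + 1 = 1$)
$\left(X + l\right) f{\left(\frac{1}{5},6 \right)} = \left(3 + 2\right) 1 = 5 \cdot 1 = 5$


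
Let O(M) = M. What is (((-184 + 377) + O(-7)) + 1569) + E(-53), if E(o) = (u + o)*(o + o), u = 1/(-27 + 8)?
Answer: 140193/19 ≈ 7378.6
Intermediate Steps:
u = -1/19 (u = 1/(-19) = -1/19 ≈ -0.052632)
E(o) = 2*o*(-1/19 + o) (E(o) = (-1/19 + o)*(o + o) = (-1/19 + o)*(2*o) = 2*o*(-1/19 + o))
(((-184 + 377) + O(-7)) + 1569) + E(-53) = (((-184 + 377) - 7) + 1569) + (2/19)*(-53)*(-1 + 19*(-53)) = ((193 - 7) + 1569) + (2/19)*(-53)*(-1 - 1007) = (186 + 1569) + (2/19)*(-53)*(-1008) = 1755 + 106848/19 = 140193/19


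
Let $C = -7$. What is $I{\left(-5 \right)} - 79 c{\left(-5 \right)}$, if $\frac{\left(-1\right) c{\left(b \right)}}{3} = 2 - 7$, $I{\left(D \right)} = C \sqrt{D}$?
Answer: $-1185 - 7 i \sqrt{5} \approx -1185.0 - 15.652 i$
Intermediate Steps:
$I{\left(D \right)} = - 7 \sqrt{D}$
$c{\left(b \right)} = 15$ ($c{\left(b \right)} = - 3 \left(2 - 7\right) = \left(-3\right) \left(-5\right) = 15$)
$I{\left(-5 \right)} - 79 c{\left(-5 \right)} = - 7 \sqrt{-5} - 1185 = - 7 i \sqrt{5} - 1185 = -1185 - 7 i \sqrt{5}$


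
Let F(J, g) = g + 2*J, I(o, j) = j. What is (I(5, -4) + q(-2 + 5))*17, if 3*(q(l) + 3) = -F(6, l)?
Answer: -204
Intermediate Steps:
q(l) = -7 - l/3 (q(l) = -3 + (-(l + 2*6))/3 = -3 + (-(l + 12))/3 = -3 + (-(12 + l))/3 = -3 + (-12 - l)/3 = -3 + (-4 - l/3) = -7 - l/3)
(I(5, -4) + q(-2 + 5))*17 = (-4 + (-7 - (-2 + 5)/3))*17 = (-4 + (-7 - ⅓*3))*17 = (-4 + (-7 - 1))*17 = (-4 - 8)*17 = -12*17 = -204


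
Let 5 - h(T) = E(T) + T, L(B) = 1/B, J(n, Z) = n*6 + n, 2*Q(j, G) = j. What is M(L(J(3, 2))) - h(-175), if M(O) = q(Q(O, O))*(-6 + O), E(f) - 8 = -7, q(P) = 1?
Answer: -3884/21 ≈ -184.95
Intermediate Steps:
Q(j, G) = j/2
J(n, Z) = 7*n (J(n, Z) = 6*n + n = 7*n)
E(f) = 1 (E(f) = 8 - 7 = 1)
M(O) = -6 + O (M(O) = 1*(-6 + O) = -6 + O)
h(T) = 4 - T (h(T) = 5 - (1 + T) = 5 + (-1 - T) = 4 - T)
M(L(J(3, 2))) - h(-175) = (-6 + 1/(7*3)) - (4 - 1*(-175)) = (-6 + 1/21) - (4 + 175) = (-6 + 1/21) - 1*179 = -125/21 - 179 = -3884/21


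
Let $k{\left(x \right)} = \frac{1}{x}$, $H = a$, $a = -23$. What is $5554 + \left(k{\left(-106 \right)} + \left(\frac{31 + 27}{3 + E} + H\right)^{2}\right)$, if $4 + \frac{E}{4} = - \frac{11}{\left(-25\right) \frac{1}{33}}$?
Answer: $\frac{811230118413}{134633674} \approx 6025.5$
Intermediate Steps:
$E = \frac{1052}{25}$ ($E = -16 + 4 \left(- \frac{11}{\left(-25\right) \frac{1}{33}}\right) = -16 + 4 \left(- \frac{11}{- \frac{25}{33}}\right) = -16 + 4 \left(\left(-11\right) \left(- \frac{33}{25}\right)\right) = -16 + 4 \cdot \frac{363}{25} = -16 + \frac{1452}{25} = \frac{1052}{25} \approx 42.08$)
$H = -23$
$5554 + \left(k{\left(-106 \right)} + \left(\frac{31 + 27}{3 + E} + H\right)^{2}\right) = 5554 + \left(\frac{1}{-106} + \left(\frac{31 + 27}{3 + \frac{1052}{25}} - 23\right)^{2}\right) = 5554 - \left(\frac{1}{106} - \left(\frac{58}{\frac{1127}{25}} - 23\right)^{2}\right) = 5554 - \left(\frac{1}{106} - \left(58 \cdot \frac{25}{1127} - 23\right)^{2}\right) = 5554 - \left(\frac{1}{106} - \left(\frac{1450}{1127} - 23\right)^{2}\right) = 5554 - \left(\frac{1}{106} - \left(- \frac{24471}{1127}\right)^{2}\right) = 5554 + \left(- \frac{1}{106} + \frac{598829841}{1270129}\right) = 5554 + \frac{63474693017}{134633674} = \frac{811230118413}{134633674}$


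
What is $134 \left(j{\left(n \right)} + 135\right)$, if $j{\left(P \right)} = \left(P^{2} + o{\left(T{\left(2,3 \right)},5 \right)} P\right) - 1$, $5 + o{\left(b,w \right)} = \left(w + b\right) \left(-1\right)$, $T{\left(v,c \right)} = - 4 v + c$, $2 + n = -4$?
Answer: $26800$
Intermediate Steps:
$n = -6$ ($n = -2 - 4 = -6$)
$T{\left(v,c \right)} = c - 4 v$
$o{\left(b,w \right)} = -5 - b - w$ ($o{\left(b,w \right)} = -5 + \left(w + b\right) \left(-1\right) = -5 + \left(b + w\right) \left(-1\right) = -5 - \left(b + w\right) = -5 - b - w$)
$j{\left(P \right)} = -1 + P^{2} - 5 P$ ($j{\left(P \right)} = \left(P^{2} + \left(-5 - \left(3 - 8\right) - 5\right) P\right) - 1 = \left(P^{2} + \left(-5 - -5 - 5\right) P\right) - 1 = \left(P^{2} + \left(-5 + 5 - 5\right) P\right) - 1 = \left(P^{2} - 5 P\right) - 1 = -1 + P^{2} - 5 P$)
$134 \left(j{\left(n \right)} + 135\right) = 134 \left(\left(-1 + \left(-6\right)^{2} - -30\right) + 135\right) = 134 \left(\left(-1 + 36 + 30\right) + 135\right) = 134 \left(65 + 135\right) = 134 \cdot 200 = 26800$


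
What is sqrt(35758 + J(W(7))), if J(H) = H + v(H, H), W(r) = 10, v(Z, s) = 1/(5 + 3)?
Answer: sqrt(572290)/4 ≈ 189.12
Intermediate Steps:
v(Z, s) = 1/8
J(H) = 1/8 + H (J(H) = H + 1/8 = 1/8 + H)
sqrt(35758 + J(W(7))) = sqrt(35758 + (1/8 + 10)) = sqrt(35758 + 81/8) = sqrt(286145/8) = sqrt(572290)/4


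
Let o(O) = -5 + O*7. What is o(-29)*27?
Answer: -5616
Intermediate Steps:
o(O) = -5 + 7*O
o(-29)*27 = (-5 + 7*(-29))*27 = (-5 - 203)*27 = -208*27 = -5616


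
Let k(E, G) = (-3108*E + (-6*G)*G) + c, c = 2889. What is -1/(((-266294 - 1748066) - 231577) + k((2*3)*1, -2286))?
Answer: 1/33616472 ≈ 2.9747e-8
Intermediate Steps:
k(E, G) = 2889 - 3108*E - 6*G² (k(E, G) = (-3108*E + (-6*G)*G) + 2889 = (-3108*E - 6*G²) + 2889 = 2889 - 3108*E - 6*G²)
-1/(((-266294 - 1748066) - 231577) + k((2*3)*1, -2286)) = -1/(((-266294 - 1748066) - 231577) + (2889 - 3108*2*3 - 6*(-2286)²)) = -1/((-2014360 - 231577) + (2889 - 18648 - 6*5225796)) = -1/(-2245937 + (2889 - 3108*6 - 31354776)) = -1/(-2245937 + (2889 - 18648 - 31354776)) = -1/(-2245937 - 31370535) = -1/(-33616472) = -1*(-1/33616472) = 1/33616472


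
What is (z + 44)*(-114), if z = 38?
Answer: -9348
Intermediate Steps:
(z + 44)*(-114) = (38 + 44)*(-114) = 82*(-114) = -9348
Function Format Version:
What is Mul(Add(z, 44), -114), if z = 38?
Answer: -9348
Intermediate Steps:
Mul(Add(z, 44), -114) = Mul(Add(38, 44), -114) = Mul(82, -114) = -9348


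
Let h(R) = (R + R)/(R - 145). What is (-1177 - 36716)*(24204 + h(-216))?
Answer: -331111913868/361 ≈ -9.1721e+8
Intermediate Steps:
h(R) = 2*R/(-145 + R) (h(R) = (2*R)/(-145 + R) = 2*R/(-145 + R))
(-1177 - 36716)*(24204 + h(-216)) = (-1177 - 36716)*(24204 + 2*(-216)/(-145 - 216)) = -37893*(24204 + 2*(-216)/(-361)) = -37893*(24204 + 2*(-216)*(-1/361)) = -37893*(24204 + 432/361) = -37893*8738076/361 = -331111913868/361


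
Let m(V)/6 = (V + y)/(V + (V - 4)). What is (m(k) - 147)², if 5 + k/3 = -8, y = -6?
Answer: 34715664/1681 ≈ 20652.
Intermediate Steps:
k = -39 (k = -15 + 3*(-8) = -15 - 24 = -39)
m(V) = 6*(-6 + V)/(-4 + 2*V) (m(V) = 6*((V - 6)/(V + (V - 4))) = 6*((-6 + V)/(V + (-4 + V))) = 6*((-6 + V)/(-4 + 2*V)) = 6*(-6 + V)/(-4 + 2*V))
(m(k) - 147)² = (3*(-6 - 39)/(-2 - 39) - 147)² = (3*(-45)/(-41) - 147)² = (3*(-1/41)*(-45) - 147)² = (135/41 - 147)² = (-5892/41)² = 34715664/1681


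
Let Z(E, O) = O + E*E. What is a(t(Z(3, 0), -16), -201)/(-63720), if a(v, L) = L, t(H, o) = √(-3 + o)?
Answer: 67/21240 ≈ 0.0031544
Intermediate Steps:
Z(E, O) = O + E²
a(t(Z(3, 0), -16), -201)/(-63720) = -201/(-63720) = -201*(-1/63720) = 67/21240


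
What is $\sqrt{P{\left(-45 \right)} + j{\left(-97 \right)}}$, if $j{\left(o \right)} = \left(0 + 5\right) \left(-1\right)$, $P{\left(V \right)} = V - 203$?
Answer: $i \sqrt{253} \approx 15.906 i$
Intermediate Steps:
$P{\left(V \right)} = -203 + V$
$j{\left(o \right)} = -5$ ($j{\left(o \right)} = 5 \left(-1\right) = -5$)
$\sqrt{P{\left(-45 \right)} + j{\left(-97 \right)}} = \sqrt{\left(-203 - 45\right) - 5} = \sqrt{-248 - 5} = \sqrt{-253} = i \sqrt{253}$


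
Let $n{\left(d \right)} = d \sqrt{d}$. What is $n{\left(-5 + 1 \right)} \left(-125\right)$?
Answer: $1000 i \approx 1000.0 i$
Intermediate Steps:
$n{\left(d \right)} = d^{\frac{3}{2}}$
$n{\left(-5 + 1 \right)} \left(-125\right) = \left(-5 + 1\right)^{\frac{3}{2}} \left(-125\right) = \left(-4\right)^{\frac{3}{2}} \left(-125\right) = - 8 i \left(-125\right) = 1000 i$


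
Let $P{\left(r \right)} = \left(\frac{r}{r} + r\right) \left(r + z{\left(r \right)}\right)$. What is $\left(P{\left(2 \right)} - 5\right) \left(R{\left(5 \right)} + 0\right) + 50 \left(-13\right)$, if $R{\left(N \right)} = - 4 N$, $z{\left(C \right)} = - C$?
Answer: $-550$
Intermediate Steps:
$P{\left(r \right)} = 0$ ($P{\left(r \right)} = \left(\frac{r}{r} + r\right) \left(r - r\right) = \left(1 + r\right) 0 = 0$)
$\left(P{\left(2 \right)} - 5\right) \left(R{\left(5 \right)} + 0\right) + 50 \left(-13\right) = \left(0 - 5\right) \left(\left(-4\right) 5 + 0\right) + 50 \left(-13\right) = - 5 \left(-20 + 0\right) - 650 = \left(-5\right) \left(-20\right) - 650 = 100 - 650 = -550$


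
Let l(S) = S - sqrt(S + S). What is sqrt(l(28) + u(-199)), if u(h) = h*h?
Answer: sqrt(39629 - 2*sqrt(14)) ≈ 199.05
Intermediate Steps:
u(h) = h**2
l(S) = S - sqrt(2)*sqrt(S) (l(S) = S - sqrt(2*S) = S - sqrt(2)*sqrt(S))
sqrt(l(28) + u(-199)) = sqrt((28 - sqrt(2)*sqrt(28)) + (-199)**2) = sqrt((28 - sqrt(2)*2*sqrt(7)) + 39601) = sqrt((28 - 2*sqrt(14)) + 39601) = sqrt(39629 - 2*sqrt(14))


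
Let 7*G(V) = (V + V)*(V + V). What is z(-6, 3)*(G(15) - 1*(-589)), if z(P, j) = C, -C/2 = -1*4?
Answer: 40184/7 ≈ 5740.6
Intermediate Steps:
C = 8 (C = -(-2)*4 = -2*(-4) = 8)
z(P, j) = 8
G(V) = 4*V²/7 (G(V) = ((V + V)*(V + V))/7 = ((2*V)*(2*V))/7 = (4*V²)/7 = 4*V²/7)
z(-6, 3)*(G(15) - 1*(-589)) = 8*((4/7)*15² - 1*(-589)) = 8*((4/7)*225 + 589) = 8*(900/7 + 589) = 8*(5023/7) = 40184/7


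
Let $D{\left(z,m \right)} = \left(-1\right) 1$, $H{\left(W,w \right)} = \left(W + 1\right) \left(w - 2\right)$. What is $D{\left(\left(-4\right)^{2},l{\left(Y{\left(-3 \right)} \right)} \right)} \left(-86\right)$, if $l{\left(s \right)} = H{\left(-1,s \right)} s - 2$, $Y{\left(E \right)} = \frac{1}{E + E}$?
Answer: $86$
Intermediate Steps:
$H{\left(W,w \right)} = \left(1 + W\right) \left(-2 + w\right)$
$Y{\left(E \right)} = \frac{1}{2 E}$
$l{\left(s \right)} = -2$ ($l{\left(s \right)} = \left(-2 + s - -2 - s\right) s - 2 = \left(-2 + s + 2 - s\right) s - 2 = 0 s - 2 = 0 - 2 = -2$)
$D{\left(z,m \right)} = -1$
$D{\left(\left(-4\right)^{2},l{\left(Y{\left(-3 \right)} \right)} \right)} \left(-86\right) = \left(-1\right) \left(-86\right) = 86$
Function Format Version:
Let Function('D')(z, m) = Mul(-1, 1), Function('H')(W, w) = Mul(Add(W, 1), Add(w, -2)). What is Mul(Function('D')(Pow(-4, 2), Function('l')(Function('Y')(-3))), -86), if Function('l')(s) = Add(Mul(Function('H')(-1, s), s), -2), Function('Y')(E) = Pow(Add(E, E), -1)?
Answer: 86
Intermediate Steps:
Function('H')(W, w) = Mul(Add(1, W), Add(-2, w))
Function('Y')(E) = Mul(Rational(1, 2), Pow(E, -1)) (Function('Y')(E) = Pow(Mul(2, E), -1) = Mul(Rational(1, 2), Pow(E, -1)))
Function('l')(s) = -2 (Function('l')(s) = Add(Mul(Add(-2, s, Mul(-2, -1), Mul(-1, s)), s), -2) = Add(Mul(Add(-2, s, 2, Mul(-1, s)), s), -2) = Add(Mul(0, s), -2) = Add(0, -2) = -2)
Function('D')(z, m) = -1
Mul(Function('D')(Pow(-4, 2), Function('l')(Function('Y')(-3))), -86) = Mul(-1, -86) = 86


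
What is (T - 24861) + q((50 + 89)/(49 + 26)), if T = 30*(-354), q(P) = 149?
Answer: -35332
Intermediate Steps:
T = -10620
(T - 24861) + q((50 + 89)/(49 + 26)) = (-10620 - 24861) + 149 = -35481 + 149 = -35332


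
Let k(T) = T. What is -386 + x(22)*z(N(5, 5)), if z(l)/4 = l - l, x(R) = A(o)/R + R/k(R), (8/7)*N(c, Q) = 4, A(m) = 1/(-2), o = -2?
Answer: -386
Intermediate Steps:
A(m) = -½
N(c, Q) = 7/2 (N(c, Q) = (7/8)*4 = 7/2)
x(R) = 1 - 1/(2*R) (x(R) = -1/(2*R) + R/R = -1/(2*R) + 1 = 1 - 1/(2*R))
z(l) = 0 (z(l) = 4*(l - l) = 4*0 = 0)
-386 + x(22)*z(N(5, 5)) = -386 + ((-½ + 22)/22)*0 = -386 + ((1/22)*(43/2))*0 = -386 + (43/44)*0 = -386 + 0 = -386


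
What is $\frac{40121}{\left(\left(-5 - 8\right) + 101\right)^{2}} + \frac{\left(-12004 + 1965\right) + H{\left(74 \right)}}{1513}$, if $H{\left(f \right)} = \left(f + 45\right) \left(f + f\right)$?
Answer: $\frac{119348385}{11716672} \approx 10.186$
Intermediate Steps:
$H{\left(f \right)} = 2 f \left(45 + f\right)$ ($H{\left(f \right)} = \left(45 + f\right) 2 f = 2 f \left(45 + f\right)$)
$\frac{40121}{\left(\left(-5 - 8\right) + 101\right)^{2}} + \frac{\left(-12004 + 1965\right) + H{\left(74 \right)}}{1513} = \frac{40121}{\left(\left(-5 - 8\right) + 101\right)^{2}} + \frac{\left(-12004 + 1965\right) + 2 \cdot 74 \left(45 + 74\right)}{1513} = \frac{40121}{\left(\left(-5 - 8\right) + 101\right)^{2}} + \left(-10039 + 2 \cdot 74 \cdot 119\right) \frac{1}{1513} = \frac{40121}{\left(-13 + 101\right)^{2}} + \left(-10039 + 17612\right) \frac{1}{1513} = \frac{40121}{88^{2}} + 7573 \cdot \frac{1}{1513} = \frac{40121}{7744} + \frac{7573}{1513} = \frac{119348385}{11716672}$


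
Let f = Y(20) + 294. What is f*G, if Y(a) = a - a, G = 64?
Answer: 18816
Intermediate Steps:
Y(a) = 0
f = 294 (f = 0 + 294 = 294)
f*G = 294*64 = 18816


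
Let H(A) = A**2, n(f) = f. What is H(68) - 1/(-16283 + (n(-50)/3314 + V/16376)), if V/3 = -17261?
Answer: 2043465573172520/441925939887 ≈ 4624.0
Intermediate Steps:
V = -51783 (V = 3*(-17261) = -51783)
H(68) - 1/(-16283 + (n(-50)/3314 + V/16376)) = 68**2 - 1/(-16283 + (-50/3314 - 51783/16376)) = 4624 - 1/(-16283 + (-50*1/3314 - 51783*1/16376)) = 4624 - 1/(-16283 + (-25/1657 - 51783/16376)) = 4624 - 1/(-16283 - 86213831/27135032) = 4624 - 1/(-441925939887/27135032) = 4624 - 1*(-27135032/441925939887) = 4624 + 27135032/441925939887 = 2043465573172520/441925939887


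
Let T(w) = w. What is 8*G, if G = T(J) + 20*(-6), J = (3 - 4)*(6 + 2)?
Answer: -1024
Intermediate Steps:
J = -8 (J = -1*8 = -8)
G = -128 (G = -8 + 20*(-6) = -8 - 120 = -128)
8*G = 8*(-128) = -1024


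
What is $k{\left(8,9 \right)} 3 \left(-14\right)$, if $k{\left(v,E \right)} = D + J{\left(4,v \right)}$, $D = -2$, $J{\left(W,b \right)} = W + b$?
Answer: $-420$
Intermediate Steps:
$k{\left(v,E \right)} = 2 + v$ ($k{\left(v,E \right)} = -2 + \left(4 + v\right) = 2 + v$)
$k{\left(8,9 \right)} 3 \left(-14\right) = \left(2 + 8\right) 3 \left(-14\right) = 10 \cdot 3 \left(-14\right) = 30 \left(-14\right) = -420$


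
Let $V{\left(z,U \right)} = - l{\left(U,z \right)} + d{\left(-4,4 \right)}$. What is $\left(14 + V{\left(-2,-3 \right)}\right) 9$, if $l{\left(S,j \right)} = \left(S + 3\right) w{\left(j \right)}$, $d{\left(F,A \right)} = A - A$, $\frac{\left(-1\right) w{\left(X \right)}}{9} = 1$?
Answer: $126$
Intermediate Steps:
$w{\left(X \right)} = -9$ ($w{\left(X \right)} = \left(-9\right) 1 = -9$)
$d{\left(F,A \right)} = 0$
$l{\left(S,j \right)} = -27 - 9 S$ ($l{\left(S,j \right)} = \left(S + 3\right) \left(-9\right) = \left(3 + S\right) \left(-9\right) = -27 - 9 S$)
$V{\left(z,U \right)} = 27 + 9 U$ ($V{\left(z,U \right)} = - (-27 - 9 U) + 0 = \left(27 + 9 U\right) + 0 = 27 + 9 U$)
$\left(14 + V{\left(-2,-3 \right)}\right) 9 = \left(14 + \left(27 + 9 \left(-3\right)\right)\right) 9 = \left(14 + \left(27 - 27\right)\right) 9 = \left(14 + 0\right) 9 = 14 \cdot 9 = 126$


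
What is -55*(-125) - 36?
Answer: 6839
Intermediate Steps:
-55*(-125) - 36 = 6875 - 36 = 6839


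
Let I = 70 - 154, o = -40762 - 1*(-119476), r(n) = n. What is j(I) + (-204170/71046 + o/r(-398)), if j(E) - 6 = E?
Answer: -1969781632/7069077 ≈ -278.65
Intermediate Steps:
o = 78714 (o = -40762 + 119476 = 78714)
I = -84
j(E) = 6 + E
j(I) + (-204170/71046 + o/r(-398)) = (6 - 84) + (-204170/71046 + 78714/(-398)) = -78 + (-204170*1/71046 + 78714*(-1/398)) = -78 + (-102085/35523 - 39357/199) = -78 - 1418393626/7069077 = -1969781632/7069077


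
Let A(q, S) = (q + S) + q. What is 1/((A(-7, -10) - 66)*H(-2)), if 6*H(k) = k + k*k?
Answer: -1/30 ≈ -0.033333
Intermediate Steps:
A(q, S) = S + 2*q (A(q, S) = (S + q) + q = S + 2*q)
H(k) = k/6 + k²/6 (H(k) = (k + k*k)/6 = (k + k²)/6 = k/6 + k²/6)
1/((A(-7, -10) - 66)*H(-2)) = 1/(((-10 + 2*(-7)) - 66)*((⅙)*(-2)*(1 - 2))) = 1/(((-10 - 14) - 66)*((⅙)*(-2)*(-1))) = 1/((-24 - 66)*(⅓)) = 1/(-90*⅓) = 1/(-30) = -1/30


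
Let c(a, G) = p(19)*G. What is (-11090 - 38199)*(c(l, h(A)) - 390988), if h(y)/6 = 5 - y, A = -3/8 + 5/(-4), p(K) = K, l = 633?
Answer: 76936728059/4 ≈ 1.9234e+10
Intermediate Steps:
A = -13/8 (A = -3*⅛ + 5*(-¼) = -3/8 - 5/4 = -13/8 ≈ -1.6250)
h(y) = 30 - 6*y (h(y) = 6*(5 - y) = 30 - 6*y)
c(a, G) = 19*G
(-11090 - 38199)*(c(l, h(A)) - 390988) = (-11090 - 38199)*(19*(30 - 6*(-13/8)) - 390988) = -49289*(19*(30 + 39/4) - 390988) = -49289*(19*(159/4) - 390988) = -49289*(3021/4 - 390988) = -49289*(-1560931/4) = 76936728059/4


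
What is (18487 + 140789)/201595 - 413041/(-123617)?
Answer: 102956221687/24920569115 ≈ 4.1314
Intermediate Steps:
(18487 + 140789)/201595 - 413041/(-123617) = 159276*(1/201595) - 413041*(-1/123617) = 159276/201595 + 413041/123617 = 102956221687/24920569115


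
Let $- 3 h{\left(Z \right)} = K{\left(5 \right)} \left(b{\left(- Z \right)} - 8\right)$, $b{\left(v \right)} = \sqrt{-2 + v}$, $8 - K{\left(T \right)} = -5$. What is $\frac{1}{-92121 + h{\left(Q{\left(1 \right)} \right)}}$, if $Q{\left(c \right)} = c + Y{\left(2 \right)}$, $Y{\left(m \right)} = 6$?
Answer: $- \frac{828777}{76319036602} + \frac{117 i}{76319036602} \approx -1.0859 \cdot 10^{-5} + 1.533 \cdot 10^{-9} i$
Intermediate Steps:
$K{\left(T \right)} = 13$ ($K{\left(T \right)} = 8 - -5 = 8 + 5 = 13$)
$Q{\left(c \right)} = 6 + c$ ($Q{\left(c \right)} = c + 6 = 6 + c$)
$h{\left(Z \right)} = \frac{104}{3} - \frac{13 \sqrt{-2 - Z}}{3}$ ($h{\left(Z \right)} = - \frac{13 \left(\sqrt{-2 - Z} - 8\right)}{3} = - \frac{13 \left(-8 + \sqrt{-2 - Z}\right)}{3} = - \frac{-104 + 13 \sqrt{-2 - Z}}{3} = \frac{104}{3} - \frac{13 \sqrt{-2 - Z}}{3}$)
$\frac{1}{-92121 + h{\left(Q{\left(1 \right)} \right)}} = \frac{1}{-92121 + \left(\frac{104}{3} - \frac{13 \sqrt{-2 - \left(6 + 1\right)}}{3}\right)} = \frac{1}{-92121 + \left(\frac{104}{3} - \frac{13 \sqrt{-2 - 7}}{3}\right)} = \frac{1}{-92121 + \left(\frac{104}{3} - \frac{13 \sqrt{-9}}{3}\right)} = \frac{1}{-92121 + \left(\frac{104}{3} - \frac{13 \cdot 3 i}{3}\right)} = \frac{1}{-92121 + \left(\frac{104}{3} - 13 i\right)} = \frac{1}{- \frac{276259}{3} - 13 i} = \frac{9 \left(- \frac{276259}{3} + 13 i\right)}{76319036602}$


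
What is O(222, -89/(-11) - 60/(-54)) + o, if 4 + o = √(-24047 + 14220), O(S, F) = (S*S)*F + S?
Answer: 4991034/11 + I*√9827 ≈ 4.5373e+5 + 99.131*I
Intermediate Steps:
O(S, F) = S + F*S² (O(S, F) = S²*F + S = F*S² + S = S + F*S²)
o = -4 + I*√9827 (o = -4 + √(-24047 + 14220) = -4 + √(-9827) = -4 + I*√9827 ≈ -4.0 + 99.131*I)
O(222, -89/(-11) - 60/(-54)) + o = 222*(1 + (-89/(-11) - 60/(-54))*222) + (-4 + I*√9827) = 222*(1 + (-89*(-1/11) - 60*(-1/54))*222) + (-4 + I*√9827) = 222*(1 + (89/11 + 10/9)*222) + (-4 + I*√9827) = 222*(1 + (911/99)*222) + (-4 + I*√9827) = 222*(1 + 67414/33) + (-4 + I*√9827) = 222*(67447/33) + (-4 + I*√9827) = 4991078/11 + (-4 + I*√9827) = 4991034/11 + I*√9827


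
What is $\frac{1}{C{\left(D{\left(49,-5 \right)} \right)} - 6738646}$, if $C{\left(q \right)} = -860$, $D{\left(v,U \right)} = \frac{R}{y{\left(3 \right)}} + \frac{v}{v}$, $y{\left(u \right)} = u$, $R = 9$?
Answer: $- \frac{1}{6739506} \approx -1.4838 \cdot 10^{-7}$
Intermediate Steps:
$D{\left(v,U \right)} = 4$ ($D{\left(v,U \right)} = \frac{9}{3} + \frac{v}{v} = 9 \cdot \frac{1}{3} + 1 = 3 + 1 = 4$)
$\frac{1}{C{\left(D{\left(49,-5 \right)} \right)} - 6738646} = \frac{1}{-860 - 6738646} = \frac{1}{-6739506} = - \frac{1}{6739506}$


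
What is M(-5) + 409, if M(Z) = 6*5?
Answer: 439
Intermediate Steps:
M(Z) = 30
M(-5) + 409 = 30 + 409 = 439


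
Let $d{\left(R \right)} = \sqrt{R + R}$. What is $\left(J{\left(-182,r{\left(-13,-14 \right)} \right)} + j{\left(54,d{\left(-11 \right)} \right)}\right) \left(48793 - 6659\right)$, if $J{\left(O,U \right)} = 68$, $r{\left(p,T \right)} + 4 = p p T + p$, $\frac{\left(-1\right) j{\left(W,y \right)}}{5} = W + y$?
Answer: $-8511068 - 210670 i \sqrt{22} \approx -8.5111 \cdot 10^{6} - 9.8813 \cdot 10^{5} i$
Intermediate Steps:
$d{\left(R \right)} = \sqrt{2} \sqrt{R}$ ($d{\left(R \right)} = \sqrt{2 R} = \sqrt{2} \sqrt{R}$)
$j{\left(W,y \right)} = - 5 W - 5 y$ ($j{\left(W,y \right)} = - 5 \left(W + y\right) = - 5 W - 5 y$)
$r{\left(p,T \right)} = -4 + p + T p^{2}$ ($r{\left(p,T \right)} = -4 + \left(p p T + p\right) = -4 + \left(p^{2} T + p\right) = -4 + \left(T p^{2} + p\right) = -4 + \left(p + T p^{2}\right) = -4 + p + T p^{2}$)
$\left(J{\left(-182,r{\left(-13,-14 \right)} \right)} + j{\left(54,d{\left(-11 \right)} \right)}\right) \left(48793 - 6659\right) = \left(68 - \left(270 + 5 \sqrt{2} \sqrt{-11}\right)\right) \left(48793 - 6659\right) = \left(68 - \left(270 + 5 \sqrt{2} i \sqrt{11}\right)\right) 42134 = \left(68 - \left(270 + 5 i \sqrt{22}\right)\right) 42134 = \left(-202 - 5 i \sqrt{22}\right) 42134 = -8511068 - 210670 i \sqrt{22}$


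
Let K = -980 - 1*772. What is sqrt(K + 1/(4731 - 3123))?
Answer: I*sqrt(1132520430)/804 ≈ 41.857*I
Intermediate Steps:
K = -1752 (K = -980 - 772 = -1752)
sqrt(K + 1/(4731 - 3123)) = sqrt(-1752 + 1/(4731 - 3123)) = sqrt(-1752 + 1/1608) = sqrt(-2817215/1608) = I*sqrt(1132520430)/804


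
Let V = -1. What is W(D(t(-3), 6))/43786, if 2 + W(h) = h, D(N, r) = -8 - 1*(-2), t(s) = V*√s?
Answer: -4/21893 ≈ -0.00018271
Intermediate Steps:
t(s) = -√s
D(N, r) = -6 (D(N, r) = -8 + 2 = -6)
W(h) = -2 + h
W(D(t(-3), 6))/43786 = (-2 - 6)/43786 = -8*1/43786 = -4/21893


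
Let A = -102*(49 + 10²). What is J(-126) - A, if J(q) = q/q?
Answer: 15199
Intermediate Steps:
J(q) = 1
A = -15198 (A = -102*(49 + 100) = -102*149 = -15198)
J(-126) - A = 1 - 1*(-15198) = 1 + 15198 = 15199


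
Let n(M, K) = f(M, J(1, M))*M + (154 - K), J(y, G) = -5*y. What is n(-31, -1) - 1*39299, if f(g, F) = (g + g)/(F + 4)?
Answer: -41066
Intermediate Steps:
f(g, F) = 2*g/(4 + F) (f(g, F) = (2*g)/(4 + F) = 2*g/(4 + F))
n(M, K) = 154 - K - 2*M² (n(M, K) = (2*M/(4 - 5*1))*M + (154 - K) = (2*M/(4 - 5))*M + (154 - K) = (2*M/(-1))*M + (154 - K) = (2*M*(-1))*M + (154 - K) = (-2*M)*M + (154 - K) = -2*M² + (154 - K) = 154 - K - 2*M²)
n(-31, -1) - 1*39299 = (154 - 1*(-1) - 2*(-31)²) - 1*39299 = (154 + 1 - 2*961) - 39299 = (154 + 1 - 1922) - 39299 = -1767 - 39299 = -41066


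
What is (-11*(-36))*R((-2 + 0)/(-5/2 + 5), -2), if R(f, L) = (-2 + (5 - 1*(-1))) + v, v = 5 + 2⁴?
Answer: 9900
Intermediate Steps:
v = 21 (v = 5 + 16 = 21)
R(f, L) = 25 (R(f, L) = (-2 + (5 - 1*(-1))) + 21 = (-2 + (5 + 1)) + 21 = (-2 + 6) + 21 = 4 + 21 = 25)
(-11*(-36))*R((-2 + 0)/(-5/2 + 5), -2) = -11*(-36)*25 = 396*25 = 9900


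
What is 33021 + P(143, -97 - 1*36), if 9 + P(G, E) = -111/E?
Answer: 4390707/133 ≈ 33013.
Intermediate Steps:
P(G, E) = -9 - 111/E
33021 + P(143, -97 - 1*36) = 33021 + (-9 - 111/(-97 - 1*36)) = 33021 + (-9 - 111/(-97 - 36)) = 33021 + (-9 - 111/(-133)) = 33021 + (-9 - 111*(-1/133)) = 33021 + (-9 + 111/133) = 33021 - 1086/133 = 4390707/133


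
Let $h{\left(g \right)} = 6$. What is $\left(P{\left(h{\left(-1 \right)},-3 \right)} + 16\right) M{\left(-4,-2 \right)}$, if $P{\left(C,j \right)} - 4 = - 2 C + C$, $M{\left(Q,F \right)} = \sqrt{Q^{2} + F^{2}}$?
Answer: $28 \sqrt{5} \approx 62.61$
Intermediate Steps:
$M{\left(Q,F \right)} = \sqrt{F^{2} + Q^{2}}$
$P{\left(C,j \right)} = 4 - C$ ($P{\left(C,j \right)} = 4 + \left(- 2 C + C\right) = 4 - C$)
$\left(P{\left(h{\left(-1 \right)},-3 \right)} + 16\right) M{\left(-4,-2 \right)} = \left(\left(4 - 6\right) + 16\right) \sqrt{\left(-2\right)^{2} + \left(-4\right)^{2}} = \left(\left(4 - 6\right) + 16\right) \sqrt{4 + 16} = \left(-2 + 16\right) \sqrt{20} = 14 \cdot 2 \sqrt{5} = 28 \sqrt{5}$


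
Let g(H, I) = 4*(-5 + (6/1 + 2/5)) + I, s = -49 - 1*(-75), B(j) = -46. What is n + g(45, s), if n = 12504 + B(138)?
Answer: 62448/5 ≈ 12490.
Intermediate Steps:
s = 26 (s = -49 + 75 = 26)
g(H, I) = 28/5 + I (g(H, I) = 4*(-5 + (6*1 + 2*(⅕))) + I = 4*(-5 + (6 + ⅖)) + I = 4*(-5 + 32/5) + I = 4*(7/5) + I = 28/5 + I)
n = 12458 (n = 12504 - 46 = 12458)
n + g(45, s) = 12458 + (28/5 + 26) = 12458 + 158/5 = 62448/5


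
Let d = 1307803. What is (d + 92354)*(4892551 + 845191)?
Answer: 8033739625494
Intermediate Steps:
(d + 92354)*(4892551 + 845191) = (1307803 + 92354)*(4892551 + 845191) = 1400157*5737742 = 8033739625494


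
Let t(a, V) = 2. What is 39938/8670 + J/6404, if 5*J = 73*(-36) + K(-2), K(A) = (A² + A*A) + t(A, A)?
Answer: 12561167/2776134 ≈ 4.5247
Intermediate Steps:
K(A) = 2 + 2*A² (K(A) = (A² + A*A) + 2 = (A² + A²) + 2 = 2*A² + 2 = 2 + 2*A²)
J = -2618/5 (J = (73*(-36) + (2 + 2*(-2)²))/5 = (-2628 + (2 + 2*4))/5 = (-2628 + (2 + 8))/5 = (-2628 + 10)/5 = (⅕)*(-2618) = -2618/5 ≈ -523.60)
39938/8670 + J/6404 = 39938/8670 - 2618/5/6404 = 39938*(1/8670) - 2618/5*1/6404 = 19969/4335 - 1309/16010 = 12561167/2776134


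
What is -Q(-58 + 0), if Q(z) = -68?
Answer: 68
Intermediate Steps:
-Q(-58 + 0) = -1*(-68) = 68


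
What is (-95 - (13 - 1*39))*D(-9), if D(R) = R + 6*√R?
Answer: 621 - 1242*I ≈ 621.0 - 1242.0*I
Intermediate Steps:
(-95 - (13 - 1*39))*D(-9) = (-95 - (13 - 1*39))*(-9 + 6*√(-9)) = (-95 - (13 - 39))*(-9 + 6*(3*I)) = (-95 - 1*(-26))*(-9 + 18*I) = (-95 + 26)*(-9 + 18*I) = -69*(-9 + 18*I) = 621 - 1242*I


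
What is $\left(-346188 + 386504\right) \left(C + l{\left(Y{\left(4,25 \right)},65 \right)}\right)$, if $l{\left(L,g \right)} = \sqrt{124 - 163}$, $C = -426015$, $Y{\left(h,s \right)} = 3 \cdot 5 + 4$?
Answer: $-17175220740 + 40316 i \sqrt{39} \approx -1.7175 \cdot 10^{10} + 2.5177 \cdot 10^{5} i$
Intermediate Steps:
$Y{\left(h,s \right)} = 19$ ($Y{\left(h,s \right)} = 15 + 4 = 19$)
$l{\left(L,g \right)} = i \sqrt{39}$ ($l{\left(L,g \right)} = \sqrt{-39} = i \sqrt{39}$)
$\left(-346188 + 386504\right) \left(C + l{\left(Y{\left(4,25 \right)},65 \right)}\right) = \left(-346188 + 386504\right) \left(-426015 + i \sqrt{39}\right) = 40316 \left(-426015 + i \sqrt{39}\right) = -17175220740 + 40316 i \sqrt{39}$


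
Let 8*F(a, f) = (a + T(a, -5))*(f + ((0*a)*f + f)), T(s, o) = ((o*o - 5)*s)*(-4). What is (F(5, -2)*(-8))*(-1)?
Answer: 1580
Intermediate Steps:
T(s, o) = -4*s*(-5 + o²) (T(s, o) = ((o² - 5)*s)*(-4) = ((-5 + o²)*s)*(-4) = (s*(-5 + o²))*(-4) = -4*s*(-5 + o²))
F(a, f) = -79*a*f/4 (F(a, f) = ((a + 4*a*(5 - 1*(-5)²))*(f + ((0*a)*f + f)))/8 = ((a + 4*a*(5 - 1*25))*(f + (0*f + f)))/8 = ((a + 4*a*(5 - 25))*(f + (0 + f)))/8 = ((a + 4*a*(-20))*(f + f))/8 = ((a - 80*a)*(2*f))/8 = ((-79*a)*(2*f))/8 = (-158*a*f)/8 = -79*a*f/4)
(F(5, -2)*(-8))*(-1) = (-79/4*5*(-2)*(-8))*(-1) = ((395/2)*(-8))*(-1) = -1580*(-1) = 1580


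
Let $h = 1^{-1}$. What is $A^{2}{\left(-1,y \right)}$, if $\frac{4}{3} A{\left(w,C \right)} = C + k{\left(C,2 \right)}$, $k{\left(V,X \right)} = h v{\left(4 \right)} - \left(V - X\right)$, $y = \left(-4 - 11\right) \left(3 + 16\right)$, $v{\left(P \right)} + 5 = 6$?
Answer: $\frac{81}{16} \approx 5.0625$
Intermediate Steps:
$h = 1$
$v{\left(P \right)} = 1$ ($v{\left(P \right)} = -5 + 6 = 1$)
$y = -285$ ($y = \left(-15\right) 19 = -285$)
$k{\left(V,X \right)} = 1 + X - V$ ($k{\left(V,X \right)} = 1 \cdot 1 - \left(V - X\right) = 1 - \left(V - X\right) = 1 + X - V$)
$A{\left(w,C \right)} = \frac{9}{4}$ ($A{\left(w,C \right)} = \frac{3 \left(C + \left(1 + 2 - C\right)\right)}{4} = \frac{3 \left(C - \left(-3 + C\right)\right)}{4} = \frac{3}{4} \cdot 3 = \frac{9}{4}$)
$A^{2}{\left(-1,y \right)} = \left(\frac{9}{4}\right)^{2} = \frac{81}{16}$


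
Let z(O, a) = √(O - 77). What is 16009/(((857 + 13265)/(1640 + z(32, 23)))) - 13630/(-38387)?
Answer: 21913781630/11784809 + 48027*I*√5/14122 ≈ 1859.5 + 7.6046*I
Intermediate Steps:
z(O, a) = √(-77 + O)
16009/(((857 + 13265)/(1640 + z(32, 23)))) - 13630/(-38387) = 16009/(((857 + 13265)/(1640 + √(-77 + 32)))) - 13630/(-38387) = 16009/((14122/(1640 + √(-45)))) - 13630*(-1/38387) = 16009/((14122/(1640 + 3*I*√5))) + 13630/38387 = 16009*(820/7061 + 3*I*√5/14122) + 13630/38387 = (13127380/7061 + 48027*I*√5/14122) + 13630/38387 = 21913781630/11784809 + 48027*I*√5/14122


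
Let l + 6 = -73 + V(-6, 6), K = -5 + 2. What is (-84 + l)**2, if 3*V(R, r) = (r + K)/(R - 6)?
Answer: 3829849/144 ≈ 26596.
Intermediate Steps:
K = -3
V(R, r) = (-3 + r)/(3*(-6 + R)) (V(R, r) = ((r - 3)/(R - 6))/3 = ((-3 + r)/(-6 + R))/3 = (-3 + r)/(3*(-6 + R)))
l = -949/12 (l = -6 + (-73 + (-3 + 6)/(3*(-6 - 6))) = -6 + (-73 + (1/3)*3/(-12)) = -6 + (-73 + (1/3)*(-1/12)*3) = -6 + (-73 - 1/12) = -6 - 877/12 = -949/12 ≈ -79.083)
(-84 + l)**2 = (-84 - 949/12)**2 = (-1957/12)**2 = 3829849/144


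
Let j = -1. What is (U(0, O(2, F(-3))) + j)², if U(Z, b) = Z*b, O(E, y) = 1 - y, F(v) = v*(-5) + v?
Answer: 1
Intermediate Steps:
F(v) = -4*v (F(v) = -5*v + v = -4*v)
(U(0, O(2, F(-3))) + j)² = (0*(1 - (-4)*(-3)) - 1)² = (0*(1 - 1*12) - 1)² = (0*(1 - 12) - 1)² = (0*(-11) - 1)² = (0 - 1)² = (-1)² = 1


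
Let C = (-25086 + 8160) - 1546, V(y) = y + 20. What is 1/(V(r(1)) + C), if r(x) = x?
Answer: -1/18451 ≈ -5.4198e-5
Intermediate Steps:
V(y) = 20 + y
C = -18472 (C = -16926 - 1546 = -18472)
1/(V(r(1)) + C) = 1/((20 + 1) - 18472) = 1/(21 - 18472) = 1/(-18451) = -1/18451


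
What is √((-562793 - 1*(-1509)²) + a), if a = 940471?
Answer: I*√1899403 ≈ 1378.2*I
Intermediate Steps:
√((-562793 - 1*(-1509)²) + a) = √((-562793 - 1*(-1509)²) + 940471) = √((-562793 - 1*2277081) + 940471) = √((-562793 - 2277081) + 940471) = √(-2839874 + 940471) = √(-1899403) = I*√1899403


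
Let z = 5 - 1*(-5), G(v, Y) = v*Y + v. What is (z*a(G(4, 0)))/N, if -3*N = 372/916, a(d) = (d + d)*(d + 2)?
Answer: -109920/31 ≈ -3545.8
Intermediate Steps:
G(v, Y) = v + Y*v (G(v, Y) = Y*v + v = v + Y*v)
z = 10 (z = 5 + 5 = 10)
a(d) = 2*d*(2 + d) (a(d) = (2*d)*(2 + d) = 2*d*(2 + d))
N = -31/229 (N = -124/916 = -⅓*93/229 = -31/229 ≈ -0.13537)
(z*a(G(4, 0)))/N = (10*(2*(4*(1 + 0))*(2 + 4*(1 + 0))))/(-31/229) = (10*(2*(4*1)*(2 + 4*1)))*(-229/31) = (10*(2*4*(2 + 4)))*(-229/31) = (10*(2*4*6))*(-229/31) = (10*48)*(-229/31) = 480*(-229/31) = -109920/31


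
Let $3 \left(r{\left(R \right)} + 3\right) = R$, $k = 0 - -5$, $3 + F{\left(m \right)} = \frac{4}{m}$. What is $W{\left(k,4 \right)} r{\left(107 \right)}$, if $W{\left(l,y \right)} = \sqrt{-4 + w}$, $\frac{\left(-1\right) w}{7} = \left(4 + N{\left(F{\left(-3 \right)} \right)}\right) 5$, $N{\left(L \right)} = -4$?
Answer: $\frac{196 i}{3} \approx 65.333 i$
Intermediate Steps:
$F{\left(m \right)} = -3 + \frac{4}{m}$
$k = 5$ ($k = 0 + 5 = 5$)
$w = 0$ ($w = - 7 \left(4 - 4\right) 5 = - 7 \cdot 0 \cdot 5 = \left(-7\right) 0 = 0$)
$r{\left(R \right)} = -3 + \frac{R}{3}$
$W{\left(l,y \right)} = 2 i$ ($W{\left(l,y \right)} = \sqrt{-4 + 0} = \sqrt{-4} = 2 i$)
$W{\left(k,4 \right)} r{\left(107 \right)} = 2 i \left(-3 + \frac{1}{3} \cdot 107\right) = 2 i \left(-3 + \frac{107}{3}\right) = 2 i \frac{98}{3} = \frac{196 i}{3}$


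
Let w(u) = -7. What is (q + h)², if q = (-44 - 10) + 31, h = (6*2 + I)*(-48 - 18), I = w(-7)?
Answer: 124609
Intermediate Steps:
I = -7
h = -330 (h = (6*2 - 7)*(-48 - 18) = (12 - 7)*(-66) = 5*(-66) = -330)
q = -23 (q = -54 + 31 = -23)
(q + h)² = (-23 - 330)² = (-353)² = 124609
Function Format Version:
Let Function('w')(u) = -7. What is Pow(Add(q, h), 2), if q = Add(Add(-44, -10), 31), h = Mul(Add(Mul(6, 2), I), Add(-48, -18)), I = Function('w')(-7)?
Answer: 124609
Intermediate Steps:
I = -7
h = -330 (h = Mul(Add(Mul(6, 2), -7), Add(-48, -18)) = Mul(Add(12, -7), -66) = Mul(5, -66) = -330)
q = -23 (q = Add(-54, 31) = -23)
Pow(Add(q, h), 2) = Pow(Add(-23, -330), 2) = Pow(-353, 2) = 124609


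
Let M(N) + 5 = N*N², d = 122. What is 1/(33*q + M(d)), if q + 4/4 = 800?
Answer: 1/1842210 ≈ 5.4283e-7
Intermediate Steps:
q = 799 (q = -1 + 800 = 799)
M(N) = -5 + N³ (M(N) = -5 + N*N² = -5 + N³)
1/(33*q + M(d)) = 1/(33*799 + (-5 + 122³)) = 1/(26367 + (-5 + 1815848)) = 1/(26367 + 1815843) = 1/1842210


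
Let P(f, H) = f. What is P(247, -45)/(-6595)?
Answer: -247/6595 ≈ -0.037453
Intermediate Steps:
P(247, -45)/(-6595) = 247/(-6595) = 247*(-1/6595) = -247/6595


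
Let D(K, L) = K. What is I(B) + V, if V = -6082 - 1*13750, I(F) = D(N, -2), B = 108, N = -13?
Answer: -19845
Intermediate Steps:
I(F) = -13
V = -19832 (V = -6082 - 13750 = -19832)
I(B) + V = -13 - 19832 = -19845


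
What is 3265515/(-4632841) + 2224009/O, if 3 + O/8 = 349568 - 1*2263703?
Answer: -60308650888129/70943176048464 ≈ -0.85010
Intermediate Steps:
O = -15313104 (O = -24 + 8*(349568 - 1*2263703) = -24 + 8*(349568 - 2263703) = -24 + 8*(-1914135) = -24 - 15313080 = -15313104)
3265515/(-4632841) + 2224009/O = 3265515/(-4632841) + 2224009/(-15313104) = 3265515*(-1/4632841) + 2224009*(-1/15313104) = -3265515/4632841 - 2224009/15313104 = -60308650888129/70943176048464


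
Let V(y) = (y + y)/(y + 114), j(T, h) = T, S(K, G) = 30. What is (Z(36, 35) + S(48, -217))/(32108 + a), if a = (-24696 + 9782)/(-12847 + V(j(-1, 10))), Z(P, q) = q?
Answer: 94361345/46613286286 ≈ 0.0020243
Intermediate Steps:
V(y) = 2*y/(114 + y) (V(y) = (2*y)/(114 + y) = 2*y/(114 + y))
a = 1685282/1451713 (a = (-24696 + 9782)/(-12847 + 2*(-1)/(114 - 1)) = -14914/(-12847 + 2*(-1)/113) = -14914/(-12847 + 2*(-1)*(1/113)) = -14914/(-12847 - 2/113) = -14914/(-1451713/113) = -14914*(-113/1451713) = 1685282/1451713 ≈ 1.1609)
(Z(36, 35) + S(48, -217))/(32108 + a) = (35 + 30)/(32108 + 1685282/1451713) = 65/(46613286286/1451713) = 65*(1451713/46613286286) = 94361345/46613286286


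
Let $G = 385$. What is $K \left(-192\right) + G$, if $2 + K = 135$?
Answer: $-25151$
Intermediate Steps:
$K = 133$ ($K = -2 + 135 = 133$)
$K \left(-192\right) + G = 133 \left(-192\right) + 385 = -25536 + 385 = -25151$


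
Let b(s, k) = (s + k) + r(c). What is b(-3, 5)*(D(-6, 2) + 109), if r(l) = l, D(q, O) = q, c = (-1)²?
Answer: 309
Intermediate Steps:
c = 1
b(s, k) = 1 + k + s (b(s, k) = (s + k) + 1 = (k + s) + 1 = 1 + k + s)
b(-3, 5)*(D(-6, 2) + 109) = (1 + 5 - 3)*(-6 + 109) = 3*103 = 309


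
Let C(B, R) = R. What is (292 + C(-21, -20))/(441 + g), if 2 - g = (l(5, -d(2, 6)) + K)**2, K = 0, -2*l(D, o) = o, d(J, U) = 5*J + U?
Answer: 272/379 ≈ 0.71768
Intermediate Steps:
d(J, U) = U + 5*J
l(D, o) = -o/2
g = -62 (g = 2 - (-(-1)*(6 + 5*2)/2 + 0)**2 = 2 - (-(-1)*(6 + 10)/2 + 0)**2 = 2 - (-(-1)*16/2 + 0)**2 = 2 - (-1/2*(-16) + 0)**2 = 2 - (8 + 0)**2 = 2 - 1*8**2 = 2 - 1*64 = 2 - 64 = -62)
(292 + C(-21, -20))/(441 + g) = (292 - 20)/(441 - 62) = 272/379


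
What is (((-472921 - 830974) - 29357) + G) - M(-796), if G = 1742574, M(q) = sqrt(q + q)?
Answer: 409322 - 2*I*sqrt(398) ≈ 4.0932e+5 - 39.9*I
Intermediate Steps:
M(q) = sqrt(2)*sqrt(q) (M(q) = sqrt(2*q) = sqrt(2)*sqrt(q))
(((-472921 - 830974) - 29357) + G) - M(-796) = (((-472921 - 830974) - 29357) + 1742574) - sqrt(2)*sqrt(-796) = ((-1303895 - 29357) + 1742574) - sqrt(2)*2*I*sqrt(199) = (-1333252 + 1742574) - 2*I*sqrt(398) = 409322 - 2*I*sqrt(398)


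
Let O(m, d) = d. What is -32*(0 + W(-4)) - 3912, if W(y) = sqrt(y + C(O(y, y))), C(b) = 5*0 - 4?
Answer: -3912 - 64*I*sqrt(2) ≈ -3912.0 - 90.51*I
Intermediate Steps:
C(b) = -4 (C(b) = 0 - 4 = -4)
W(y) = sqrt(-4 + y) (W(y) = sqrt(y - 4) = sqrt(-4 + y))
-32*(0 + W(-4)) - 3912 = -32*(0 + sqrt(-4 - 4)) - 3912 = -32*(0 + sqrt(-8)) - 3912 = -32*(0 + 2*I*sqrt(2)) - 3912 = -64*I*sqrt(2) - 3912 = -3912 - 64*I*sqrt(2)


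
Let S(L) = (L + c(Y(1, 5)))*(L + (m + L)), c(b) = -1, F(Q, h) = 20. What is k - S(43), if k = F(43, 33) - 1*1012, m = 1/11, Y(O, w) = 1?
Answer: -50686/11 ≈ -4607.8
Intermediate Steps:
m = 1/11 ≈ 0.090909
S(L) = (-1 + L)*(1/11 + 2*L) (S(L) = (L - 1)*(L + (1/11 + L)) = (-1 + L)*(1/11 + 2*L))
k = -992 (k = 20 - 1*1012 = 20 - 1012 = -992)
k - S(43) = -992 - (-1/11 + 2*43**2 - 21/11*43) = -992 - (-1/11 + 2*1849 - 903/11) = -992 - (-1/11 + 3698 - 903/11) = -992 - 1*39774/11 = -992 - 39774/11 = -50686/11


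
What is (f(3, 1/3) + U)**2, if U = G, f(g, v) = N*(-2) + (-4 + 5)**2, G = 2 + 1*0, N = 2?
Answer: 1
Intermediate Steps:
G = 2 (G = 2 + 0 = 2)
f(g, v) = -3 (f(g, v) = 2*(-2) + (-4 + 5)**2 = -4 + 1**2 = -4 + 1 = -3)
U = 2
(f(3, 1/3) + U)**2 = (-3 + 2)**2 = (-1)**2 = 1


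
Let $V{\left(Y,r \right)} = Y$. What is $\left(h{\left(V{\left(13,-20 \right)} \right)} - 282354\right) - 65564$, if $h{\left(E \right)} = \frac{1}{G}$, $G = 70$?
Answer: $- \frac{24354259}{70} \approx -3.4792 \cdot 10^{5}$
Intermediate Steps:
$h{\left(E \right)} = \frac{1}{70}$
$\left(h{\left(V{\left(13,-20 \right)} \right)} - 282354\right) - 65564 = \left(\frac{1}{70} - 282354\right) - 65564 = - \frac{19764779}{70} - 65564 = - \frac{24354259}{70}$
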